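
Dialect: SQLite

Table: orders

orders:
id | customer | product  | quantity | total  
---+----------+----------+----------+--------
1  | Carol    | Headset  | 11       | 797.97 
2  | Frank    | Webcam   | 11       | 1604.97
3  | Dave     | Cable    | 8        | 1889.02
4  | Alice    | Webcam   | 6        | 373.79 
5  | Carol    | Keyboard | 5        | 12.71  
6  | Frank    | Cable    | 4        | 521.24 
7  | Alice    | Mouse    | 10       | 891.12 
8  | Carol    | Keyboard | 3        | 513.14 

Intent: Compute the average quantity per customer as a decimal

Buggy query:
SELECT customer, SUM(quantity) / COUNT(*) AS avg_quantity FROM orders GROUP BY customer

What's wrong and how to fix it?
Bug: Both operands are integers, so '/' performs integer division and truncates

Fix: Multiply by 1.0 (or CAST to REAL) to force floating-point division

Corrected query:
SELECT customer, SUM(quantity) * 1.0 / COUNT(*) AS avg_quantity FROM orders GROUP BY customer

Result:
customer | avg_quantity
---------+-------------
Alice    | 8           
Carol    | 6.333333    
Dave     | 8           
Frank    | 7.5         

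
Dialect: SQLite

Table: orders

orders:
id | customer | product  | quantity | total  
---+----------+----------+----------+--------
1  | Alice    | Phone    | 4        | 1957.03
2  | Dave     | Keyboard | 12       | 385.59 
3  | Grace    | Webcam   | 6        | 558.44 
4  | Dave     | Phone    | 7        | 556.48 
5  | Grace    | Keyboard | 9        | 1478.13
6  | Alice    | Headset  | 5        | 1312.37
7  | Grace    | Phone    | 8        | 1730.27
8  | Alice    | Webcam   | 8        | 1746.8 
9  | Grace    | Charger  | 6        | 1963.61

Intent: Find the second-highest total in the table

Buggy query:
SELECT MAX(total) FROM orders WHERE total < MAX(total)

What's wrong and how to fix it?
Bug: MAX(total) on the right of the comparison is an aggregate-in-WHERE error

Fix: Put the inner MAX in a scalar subquery

Corrected query:
SELECT MAX(total) FROM orders WHERE total < (SELECT MAX(total) FROM orders)

Result:
MAX(total)
----------
1957.03   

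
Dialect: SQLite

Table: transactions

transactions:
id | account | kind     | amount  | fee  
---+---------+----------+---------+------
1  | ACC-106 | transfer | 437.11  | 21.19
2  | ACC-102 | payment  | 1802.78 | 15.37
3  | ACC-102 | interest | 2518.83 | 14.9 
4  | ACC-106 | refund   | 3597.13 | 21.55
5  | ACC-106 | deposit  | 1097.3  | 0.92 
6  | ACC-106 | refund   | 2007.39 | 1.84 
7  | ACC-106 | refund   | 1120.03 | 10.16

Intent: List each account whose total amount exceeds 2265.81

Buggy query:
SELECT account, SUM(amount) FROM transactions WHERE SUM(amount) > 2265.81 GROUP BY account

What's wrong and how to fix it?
Bug: Aggregate functions cannot appear in a WHERE clause

Fix: Use HAVING (which filters groups after aggregation) instead of WHERE

Corrected query:
SELECT account, SUM(amount) FROM transactions GROUP BY account HAVING SUM(amount) > 2265.81

Result:
account | SUM(amount)
--------+------------
ACC-102 | 4321.61    
ACC-106 | 8258.96    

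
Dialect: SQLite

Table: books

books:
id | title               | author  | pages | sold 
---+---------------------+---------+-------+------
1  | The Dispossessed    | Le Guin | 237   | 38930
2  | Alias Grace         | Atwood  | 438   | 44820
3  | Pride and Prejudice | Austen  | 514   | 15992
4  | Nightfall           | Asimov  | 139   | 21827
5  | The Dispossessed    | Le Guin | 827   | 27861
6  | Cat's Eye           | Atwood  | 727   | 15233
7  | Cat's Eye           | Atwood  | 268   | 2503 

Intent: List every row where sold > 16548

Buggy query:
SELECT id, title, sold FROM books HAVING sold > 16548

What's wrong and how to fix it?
Bug: This is a non-aggregate query (no GROUP BY, no aggregates), so in SQLite the HAVING clause is invalid here; a row-level condition belongs in WHERE

Fix: Replace HAVING with WHERE since the condition applies to individual rows

Corrected query:
SELECT id, title, sold FROM books WHERE sold > 16548

Result:
id | title            | sold 
---+------------------+------
1  | The Dispossessed | 38930
2  | Alias Grace      | 44820
4  | Nightfall        | 21827
5  | The Dispossessed | 27861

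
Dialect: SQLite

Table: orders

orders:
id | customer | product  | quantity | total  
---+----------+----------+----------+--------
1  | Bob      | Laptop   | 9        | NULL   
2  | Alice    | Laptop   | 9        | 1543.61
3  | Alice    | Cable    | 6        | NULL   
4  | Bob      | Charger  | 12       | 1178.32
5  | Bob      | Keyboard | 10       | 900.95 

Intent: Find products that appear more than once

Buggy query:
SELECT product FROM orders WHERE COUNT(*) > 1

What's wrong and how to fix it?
Bug: COUNT(*) is an aggregate and cannot be used in WHERE

Fix: Group first, then use HAVING for the count condition

Corrected query:
SELECT product FROM orders GROUP BY product HAVING COUNT(*) > 1

Result:
product
-------
Laptop 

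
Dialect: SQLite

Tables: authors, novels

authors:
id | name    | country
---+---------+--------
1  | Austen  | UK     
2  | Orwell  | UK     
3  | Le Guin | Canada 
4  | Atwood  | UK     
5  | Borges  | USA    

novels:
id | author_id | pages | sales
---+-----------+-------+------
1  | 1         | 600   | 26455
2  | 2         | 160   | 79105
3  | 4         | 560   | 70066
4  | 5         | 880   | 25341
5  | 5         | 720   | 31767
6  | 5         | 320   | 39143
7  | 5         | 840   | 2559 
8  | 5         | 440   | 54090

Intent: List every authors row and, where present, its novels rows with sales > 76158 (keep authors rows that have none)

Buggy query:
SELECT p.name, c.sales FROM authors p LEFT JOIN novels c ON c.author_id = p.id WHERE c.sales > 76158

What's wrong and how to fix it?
Bug: Filtering c.sales in WHERE discards the NULL rows produced by LEFT JOIN, turning it into an inner join

Fix: Put 'c.sales > 76158' in the JOIN's ON clause instead of WHERE

Corrected query:
SELECT p.name, c.sales FROM authors p LEFT JOIN novels c ON c.author_id = p.id AND c.sales > 76158

Result:
name    | sales
--------+------
Austen  | NULL 
Orwell  | 79105
Le Guin | NULL 
Atwood  | NULL 
Borges  | NULL 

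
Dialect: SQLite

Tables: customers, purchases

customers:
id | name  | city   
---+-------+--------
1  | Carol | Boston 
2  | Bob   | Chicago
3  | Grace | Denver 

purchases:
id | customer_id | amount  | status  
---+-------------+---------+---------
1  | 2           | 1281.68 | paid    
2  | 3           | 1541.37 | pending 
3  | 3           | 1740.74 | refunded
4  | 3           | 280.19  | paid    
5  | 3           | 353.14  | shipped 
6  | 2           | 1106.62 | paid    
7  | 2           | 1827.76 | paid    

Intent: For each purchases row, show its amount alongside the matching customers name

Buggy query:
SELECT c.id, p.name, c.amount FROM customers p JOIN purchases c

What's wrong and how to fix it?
Bug: Missing join condition: each purchases row is matched to all customers rows instead of just its own

Fix: Add ON c.customer_id = p.id to the JOIN

Corrected query:
SELECT c.id, p.name, c.amount FROM customers p JOIN purchases c ON c.customer_id = p.id

Result:
id | name  | amount 
---+-------+--------
1  | Bob   | 1281.68
2  | Grace | 1541.37
3  | Grace | 1740.74
4  | Grace | 280.19 
5  | Grace | 353.14 
6  | Bob   | 1106.62
7  | Bob   | 1827.76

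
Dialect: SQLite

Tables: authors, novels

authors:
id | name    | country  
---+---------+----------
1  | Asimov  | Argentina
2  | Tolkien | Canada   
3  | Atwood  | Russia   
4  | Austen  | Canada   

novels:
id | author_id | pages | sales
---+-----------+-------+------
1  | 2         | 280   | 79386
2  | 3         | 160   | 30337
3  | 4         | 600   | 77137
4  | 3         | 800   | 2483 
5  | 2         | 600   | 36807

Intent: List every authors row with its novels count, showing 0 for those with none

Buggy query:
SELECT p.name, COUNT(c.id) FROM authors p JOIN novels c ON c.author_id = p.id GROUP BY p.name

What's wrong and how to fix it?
Bug: INNER JOIN drops authors rows that have no matching novels rows

Fix: Use LEFT JOIN so parents without children still appear (COUNT(c.id) gives 0)

Corrected query:
SELECT p.name, COUNT(c.id) FROM authors p LEFT JOIN novels c ON c.author_id = p.id GROUP BY p.name

Result:
name    | COUNT(c.id)
--------+------------
Asimov  | 0          
Atwood  | 2          
Austen  | 1          
Tolkien | 2          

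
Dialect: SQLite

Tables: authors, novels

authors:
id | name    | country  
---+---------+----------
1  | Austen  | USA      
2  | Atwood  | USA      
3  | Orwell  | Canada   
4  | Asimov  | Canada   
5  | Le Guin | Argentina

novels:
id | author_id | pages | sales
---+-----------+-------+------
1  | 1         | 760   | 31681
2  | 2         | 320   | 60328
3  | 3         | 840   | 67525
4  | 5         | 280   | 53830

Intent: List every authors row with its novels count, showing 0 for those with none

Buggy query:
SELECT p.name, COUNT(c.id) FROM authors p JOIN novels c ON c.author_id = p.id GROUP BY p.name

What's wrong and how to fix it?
Bug: INNER JOIN drops authors rows that have no matching novels rows

Fix: Use LEFT JOIN so parents without children still appear (COUNT(c.id) gives 0)

Corrected query:
SELECT p.name, COUNT(c.id) FROM authors p LEFT JOIN novels c ON c.author_id = p.id GROUP BY p.name

Result:
name    | COUNT(c.id)
--------+------------
Asimov  | 0          
Atwood  | 1          
Austen  | 1          
Le Guin | 1          
Orwell  | 1          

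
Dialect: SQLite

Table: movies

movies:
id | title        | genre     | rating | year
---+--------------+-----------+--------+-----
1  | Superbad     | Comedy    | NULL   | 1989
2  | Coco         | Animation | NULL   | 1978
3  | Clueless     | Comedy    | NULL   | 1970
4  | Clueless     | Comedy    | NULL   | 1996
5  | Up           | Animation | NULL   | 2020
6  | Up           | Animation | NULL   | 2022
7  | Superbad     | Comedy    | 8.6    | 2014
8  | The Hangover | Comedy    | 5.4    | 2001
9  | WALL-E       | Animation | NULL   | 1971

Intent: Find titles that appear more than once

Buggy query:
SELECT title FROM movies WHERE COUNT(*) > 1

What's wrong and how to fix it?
Bug: WHERE can't reference COUNT(*); aggregates are computed after WHERE

Fix: Group first, then use HAVING for the count condition

Corrected query:
SELECT title FROM movies GROUP BY title HAVING COUNT(*) > 1

Result:
title   
--------
Clueless
Superbad
Up      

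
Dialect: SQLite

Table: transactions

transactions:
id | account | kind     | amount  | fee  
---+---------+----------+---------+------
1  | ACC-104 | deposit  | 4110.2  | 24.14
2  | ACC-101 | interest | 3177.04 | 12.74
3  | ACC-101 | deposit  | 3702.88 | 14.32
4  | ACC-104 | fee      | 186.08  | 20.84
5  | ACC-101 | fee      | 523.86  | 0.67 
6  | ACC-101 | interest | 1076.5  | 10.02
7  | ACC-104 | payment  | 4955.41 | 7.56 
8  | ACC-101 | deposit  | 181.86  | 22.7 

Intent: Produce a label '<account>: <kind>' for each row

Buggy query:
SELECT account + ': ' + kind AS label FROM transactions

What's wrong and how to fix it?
Bug: SQLite uses || for string concatenation; + coerces text to numbers (yielding 0)

Fix: Use the || operator for string concatenation

Corrected query:
SELECT account || ': ' || kind AS label FROM transactions

Result:
label            
-----------------
ACC-104: deposit 
ACC-101: interest
ACC-101: deposit 
ACC-104: fee     
ACC-101: fee     
ACC-101: interest
ACC-104: payment 
ACC-101: deposit 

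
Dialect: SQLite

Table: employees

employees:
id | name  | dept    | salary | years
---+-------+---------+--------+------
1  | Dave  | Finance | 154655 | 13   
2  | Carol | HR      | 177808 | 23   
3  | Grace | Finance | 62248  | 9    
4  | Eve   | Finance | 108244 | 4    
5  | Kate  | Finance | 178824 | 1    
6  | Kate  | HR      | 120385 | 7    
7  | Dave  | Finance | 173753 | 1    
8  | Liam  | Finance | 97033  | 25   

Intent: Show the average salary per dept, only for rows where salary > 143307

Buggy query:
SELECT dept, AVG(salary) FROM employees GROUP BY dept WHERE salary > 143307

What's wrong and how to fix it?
Bug: Row-level WHERE must come before GROUP BY in the clause order

Fix: Place WHERE between FROM and GROUP BY

Corrected query:
SELECT dept, AVG(salary) FROM employees WHERE salary > 143307 GROUP BY dept

Result:
dept    | AVG(salary)  
--------+--------------
Finance | 169077.333333
HR      | 177808       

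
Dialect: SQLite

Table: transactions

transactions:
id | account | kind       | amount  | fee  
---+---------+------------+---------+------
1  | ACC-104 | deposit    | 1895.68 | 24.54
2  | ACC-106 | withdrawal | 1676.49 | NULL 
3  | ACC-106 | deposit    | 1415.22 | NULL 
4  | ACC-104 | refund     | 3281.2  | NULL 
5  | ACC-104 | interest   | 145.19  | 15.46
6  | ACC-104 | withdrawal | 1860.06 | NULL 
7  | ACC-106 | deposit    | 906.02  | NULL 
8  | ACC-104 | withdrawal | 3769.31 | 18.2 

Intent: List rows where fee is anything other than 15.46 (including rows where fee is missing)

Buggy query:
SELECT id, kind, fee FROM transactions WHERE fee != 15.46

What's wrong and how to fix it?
Bug: Inequality against NULL is unknown, not true; rows with NULL are dropped

Fix: Handle NULL separately with IS NULL alongside the inequality

Corrected query:
SELECT id, kind, fee FROM transactions WHERE fee != 15.46 OR fee IS NULL

Result:
id | kind       | fee  
---+------------+------
1  | deposit    | 24.54
2  | withdrawal | NULL 
3  | deposit    | NULL 
4  | refund     | NULL 
6  | withdrawal | NULL 
7  | deposit    | NULL 
8  | withdrawal | 18.2 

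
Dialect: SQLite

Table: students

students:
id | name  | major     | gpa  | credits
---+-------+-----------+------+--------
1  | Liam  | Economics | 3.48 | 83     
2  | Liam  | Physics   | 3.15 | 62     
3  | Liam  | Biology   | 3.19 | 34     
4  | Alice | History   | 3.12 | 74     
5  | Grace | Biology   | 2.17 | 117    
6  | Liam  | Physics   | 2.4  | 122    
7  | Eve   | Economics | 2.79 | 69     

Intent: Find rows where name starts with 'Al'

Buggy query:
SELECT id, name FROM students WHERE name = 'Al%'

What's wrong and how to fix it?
Bug: '=' compares the literal string including the % character; pattern matching needs LIKE

Fix: Use LIKE for wildcard pattern matching

Corrected query:
SELECT id, name FROM students WHERE name LIKE 'Al%'

Result:
id | name 
---+------
4  | Alice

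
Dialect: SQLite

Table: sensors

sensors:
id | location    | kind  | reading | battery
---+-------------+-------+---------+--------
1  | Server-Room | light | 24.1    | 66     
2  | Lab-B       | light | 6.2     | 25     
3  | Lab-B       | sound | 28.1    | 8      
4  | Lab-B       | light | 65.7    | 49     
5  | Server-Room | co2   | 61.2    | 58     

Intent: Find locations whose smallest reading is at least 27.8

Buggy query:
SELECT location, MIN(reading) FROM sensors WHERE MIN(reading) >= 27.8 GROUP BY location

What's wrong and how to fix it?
Bug: MIN() in WHERE is a misuse of aggregate

Fix: Replace WHERE with HAVING after the GROUP BY

Corrected query:
SELECT location, MIN(reading) FROM sensors GROUP BY location HAVING MIN(reading) >= 27.8

Result:
(no rows)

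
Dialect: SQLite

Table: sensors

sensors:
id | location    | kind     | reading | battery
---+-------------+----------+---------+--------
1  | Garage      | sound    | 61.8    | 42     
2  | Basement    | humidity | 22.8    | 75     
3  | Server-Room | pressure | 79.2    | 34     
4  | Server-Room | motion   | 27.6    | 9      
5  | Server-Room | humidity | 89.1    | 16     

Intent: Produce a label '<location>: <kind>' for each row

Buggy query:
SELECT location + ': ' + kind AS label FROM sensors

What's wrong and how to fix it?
Bug: '+' is numeric addition; on text columns SQLite converts them to 0 instead of concatenating

Fix: Replace + with || to concatenate text

Corrected query:
SELECT location || ': ' || kind AS label FROM sensors

Result:
label                
---------------------
Garage: sound        
Basement: humidity   
Server-Room: pressure
Server-Room: motion  
Server-Room: humidity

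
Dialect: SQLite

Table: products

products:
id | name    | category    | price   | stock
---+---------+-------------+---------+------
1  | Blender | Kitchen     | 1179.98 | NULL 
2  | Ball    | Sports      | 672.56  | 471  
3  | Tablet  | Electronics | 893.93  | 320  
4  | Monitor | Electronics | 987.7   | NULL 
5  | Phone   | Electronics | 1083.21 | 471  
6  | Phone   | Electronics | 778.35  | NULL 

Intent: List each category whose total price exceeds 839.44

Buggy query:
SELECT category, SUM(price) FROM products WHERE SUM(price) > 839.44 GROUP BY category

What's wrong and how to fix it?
Bug: Aggregate functions cannot appear in a WHERE clause

Fix: Use HAVING (which filters groups after aggregation) instead of WHERE

Corrected query:
SELECT category, SUM(price) FROM products GROUP BY category HAVING SUM(price) > 839.44

Result:
category    | SUM(price)
------------+-----------
Electronics | 3743.19   
Kitchen     | 1179.98   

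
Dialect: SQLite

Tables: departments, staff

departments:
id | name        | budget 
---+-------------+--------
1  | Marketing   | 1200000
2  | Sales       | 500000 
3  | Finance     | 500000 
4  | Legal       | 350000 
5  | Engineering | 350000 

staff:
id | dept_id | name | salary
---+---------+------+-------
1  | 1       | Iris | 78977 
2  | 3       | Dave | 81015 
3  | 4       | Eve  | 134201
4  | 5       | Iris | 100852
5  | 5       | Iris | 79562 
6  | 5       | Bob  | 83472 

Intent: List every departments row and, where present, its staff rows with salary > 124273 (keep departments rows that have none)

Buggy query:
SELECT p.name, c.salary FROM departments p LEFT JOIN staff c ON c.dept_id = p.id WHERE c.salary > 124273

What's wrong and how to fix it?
Bug: A WHERE condition on the right-hand table after LEFT JOIN drops unmatched parents

Fix: Put 'c.salary > 124273' in the JOIN's ON clause instead of WHERE

Corrected query:
SELECT p.name, c.salary FROM departments p LEFT JOIN staff c ON c.dept_id = p.id AND c.salary > 124273

Result:
name        | salary
------------+-------
Marketing   | NULL  
Sales       | NULL  
Finance     | NULL  
Legal       | 134201
Engineering | NULL  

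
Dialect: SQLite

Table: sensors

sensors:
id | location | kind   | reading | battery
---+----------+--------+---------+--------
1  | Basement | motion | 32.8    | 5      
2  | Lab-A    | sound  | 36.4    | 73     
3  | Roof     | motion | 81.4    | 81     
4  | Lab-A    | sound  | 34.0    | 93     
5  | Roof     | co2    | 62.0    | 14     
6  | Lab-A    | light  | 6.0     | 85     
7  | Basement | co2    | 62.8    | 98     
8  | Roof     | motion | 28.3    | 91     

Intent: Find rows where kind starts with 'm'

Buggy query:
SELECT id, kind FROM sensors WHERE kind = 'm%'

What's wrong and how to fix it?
Bug: Wildcards only work with LIKE; '=' treats '%' as a literal character

Fix: Use LIKE for wildcard pattern matching

Corrected query:
SELECT id, kind FROM sensors WHERE kind LIKE 'm%'

Result:
id | kind  
---+-------
1  | motion
3  | motion
8  | motion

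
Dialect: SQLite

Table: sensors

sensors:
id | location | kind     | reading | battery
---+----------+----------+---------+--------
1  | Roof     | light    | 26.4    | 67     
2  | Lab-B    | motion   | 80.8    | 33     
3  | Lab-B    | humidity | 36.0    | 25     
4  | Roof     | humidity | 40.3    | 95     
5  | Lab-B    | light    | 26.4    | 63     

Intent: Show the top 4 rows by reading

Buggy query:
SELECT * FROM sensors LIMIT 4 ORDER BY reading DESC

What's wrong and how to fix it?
Bug: LIMIT must come after ORDER BY

Fix: Sort with ORDER BY, then apply LIMIT

Corrected query:
SELECT * FROM sensors ORDER BY reading DESC LIMIT 4

Result:
id | location | kind     | reading | battery
---+----------+----------+---------+--------
2  | Lab-B    | motion   | 80.8    | 33     
4  | Roof     | humidity | 40.3    | 95     
3  | Lab-B    | humidity | 36      | 25     
1  | Roof     | light    | 26.4    | 67     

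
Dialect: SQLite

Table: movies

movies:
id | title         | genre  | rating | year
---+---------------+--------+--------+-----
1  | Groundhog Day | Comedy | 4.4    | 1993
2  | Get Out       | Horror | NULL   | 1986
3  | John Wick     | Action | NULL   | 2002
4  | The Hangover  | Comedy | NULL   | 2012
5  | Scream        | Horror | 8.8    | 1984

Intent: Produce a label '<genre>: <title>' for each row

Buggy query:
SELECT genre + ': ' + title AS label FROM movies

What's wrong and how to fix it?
Bug: SQLite uses || for string concatenation; + coerces text to numbers (yielding 0)

Fix: Replace + with || to concatenate text

Corrected query:
SELECT genre || ': ' || title AS label FROM movies

Result:
label                
---------------------
Comedy: Groundhog Day
Horror: Get Out      
Action: John Wick    
Comedy: The Hangover 
Horror: Scream       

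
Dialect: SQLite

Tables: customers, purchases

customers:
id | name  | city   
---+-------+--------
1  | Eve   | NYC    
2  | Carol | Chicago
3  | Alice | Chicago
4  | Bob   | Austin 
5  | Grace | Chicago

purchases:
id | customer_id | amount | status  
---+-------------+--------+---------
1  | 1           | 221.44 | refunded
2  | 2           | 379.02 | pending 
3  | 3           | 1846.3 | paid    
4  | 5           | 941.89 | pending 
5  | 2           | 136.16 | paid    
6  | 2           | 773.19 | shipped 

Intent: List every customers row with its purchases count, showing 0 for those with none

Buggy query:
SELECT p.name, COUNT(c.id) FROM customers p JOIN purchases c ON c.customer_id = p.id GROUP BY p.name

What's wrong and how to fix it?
Bug: An inner join excludes parents with zero children

Fix: Switch to LEFT JOIN to retain unmatched parent rows

Corrected query:
SELECT p.name, COUNT(c.id) FROM customers p LEFT JOIN purchases c ON c.customer_id = p.id GROUP BY p.name

Result:
name  | COUNT(c.id)
------+------------
Alice | 1          
Bob   | 0          
Carol | 3          
Eve   | 1          
Grace | 1          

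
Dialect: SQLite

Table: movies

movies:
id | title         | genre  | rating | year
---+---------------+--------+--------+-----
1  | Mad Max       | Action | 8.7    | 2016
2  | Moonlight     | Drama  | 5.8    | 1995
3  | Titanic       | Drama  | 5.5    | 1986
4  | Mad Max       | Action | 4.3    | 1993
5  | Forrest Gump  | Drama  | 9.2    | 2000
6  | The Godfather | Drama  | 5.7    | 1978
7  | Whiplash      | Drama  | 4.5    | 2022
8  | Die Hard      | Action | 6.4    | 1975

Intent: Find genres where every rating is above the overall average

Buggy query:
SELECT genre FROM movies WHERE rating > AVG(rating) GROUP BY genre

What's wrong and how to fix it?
Bug: WHERE evaluates per row before aggregation, so AVG() is unavailable

Fix: Compute the overall average in a scalar subquery and compare each group's MIN against it in HAVING

Corrected query:
SELECT genre FROM movies GROUP BY genre HAVING MIN(rating) > (SELECT AVG(rating) FROM movies)

Result:
(no rows)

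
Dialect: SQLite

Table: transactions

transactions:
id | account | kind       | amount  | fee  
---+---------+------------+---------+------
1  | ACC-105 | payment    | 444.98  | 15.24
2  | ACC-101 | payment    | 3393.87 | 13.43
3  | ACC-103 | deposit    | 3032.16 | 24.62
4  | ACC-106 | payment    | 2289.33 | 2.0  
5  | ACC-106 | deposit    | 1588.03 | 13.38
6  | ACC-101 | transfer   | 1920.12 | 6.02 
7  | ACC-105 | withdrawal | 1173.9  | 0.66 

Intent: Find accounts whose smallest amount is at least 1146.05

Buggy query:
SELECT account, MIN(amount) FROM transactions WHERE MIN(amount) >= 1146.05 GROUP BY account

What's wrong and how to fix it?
Bug: Aggregates like MIN are computed per group after WHERE runs

Fix: Replace WHERE with HAVING after the GROUP BY

Corrected query:
SELECT account, MIN(amount) FROM transactions GROUP BY account HAVING MIN(amount) >= 1146.05

Result:
account | MIN(amount)
--------+------------
ACC-101 | 1920.12    
ACC-103 | 3032.16    
ACC-106 | 1588.03    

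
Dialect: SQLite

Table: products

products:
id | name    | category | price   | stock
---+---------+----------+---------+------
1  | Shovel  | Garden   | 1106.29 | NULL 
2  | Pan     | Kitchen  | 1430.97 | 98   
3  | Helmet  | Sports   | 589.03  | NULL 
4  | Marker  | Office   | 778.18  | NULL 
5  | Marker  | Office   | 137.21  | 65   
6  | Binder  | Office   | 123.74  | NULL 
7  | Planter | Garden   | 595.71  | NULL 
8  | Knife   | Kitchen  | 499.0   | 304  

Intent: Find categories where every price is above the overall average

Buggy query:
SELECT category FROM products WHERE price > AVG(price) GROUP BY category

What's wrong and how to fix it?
Bug: WHERE evaluates per row before aggregation, so AVG() is unavailable

Fix: Use a subquery for AVG and a HAVING MIN(...) filter so the condition holds for every row in the group

Corrected query:
SELECT category FROM products GROUP BY category HAVING MIN(price) > (SELECT AVG(price) FROM products)

Result:
(no rows)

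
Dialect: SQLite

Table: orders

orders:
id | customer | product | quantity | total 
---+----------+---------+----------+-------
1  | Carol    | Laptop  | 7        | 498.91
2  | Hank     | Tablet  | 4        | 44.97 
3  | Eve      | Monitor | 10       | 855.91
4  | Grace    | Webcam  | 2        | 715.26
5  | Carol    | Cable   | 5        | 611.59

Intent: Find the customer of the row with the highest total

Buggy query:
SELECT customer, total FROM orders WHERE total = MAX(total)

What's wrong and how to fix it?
Bug: MAX(total) is an aggregate and cannot be used directly in WHERE

Fix: Wrap MAX in a scalar subquery so WHERE compares against a single value

Corrected query:
SELECT customer, total FROM orders WHERE total = (SELECT MAX(total) FROM orders)

Result:
customer | total 
---------+-------
Eve      | 855.91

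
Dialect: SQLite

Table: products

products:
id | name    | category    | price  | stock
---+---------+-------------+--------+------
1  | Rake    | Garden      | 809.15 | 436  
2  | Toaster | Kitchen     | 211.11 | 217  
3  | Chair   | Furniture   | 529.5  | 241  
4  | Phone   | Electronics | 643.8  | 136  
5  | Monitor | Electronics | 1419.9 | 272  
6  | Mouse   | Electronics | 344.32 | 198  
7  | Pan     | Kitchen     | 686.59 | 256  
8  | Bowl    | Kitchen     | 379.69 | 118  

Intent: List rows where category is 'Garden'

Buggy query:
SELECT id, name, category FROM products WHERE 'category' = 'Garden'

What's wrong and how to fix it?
Bug: Single quotes denote string literals in SQL; the column name is being compared as a constant string

Fix: Remove the quotes around the column name (or use double quotes for an identifier)

Corrected query:
SELECT id, name, category FROM products WHERE category = 'Garden'

Result:
id | name | category
---+------+---------
1  | Rake | Garden  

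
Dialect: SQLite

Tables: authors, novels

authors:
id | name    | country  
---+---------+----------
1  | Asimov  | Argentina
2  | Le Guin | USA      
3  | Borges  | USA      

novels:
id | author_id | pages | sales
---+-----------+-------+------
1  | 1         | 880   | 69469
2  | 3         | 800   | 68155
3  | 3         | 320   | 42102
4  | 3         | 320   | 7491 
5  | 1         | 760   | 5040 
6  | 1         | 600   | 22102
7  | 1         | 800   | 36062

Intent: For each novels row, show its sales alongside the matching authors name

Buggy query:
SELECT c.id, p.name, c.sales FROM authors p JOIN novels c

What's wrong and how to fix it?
Bug: JOIN with no ON clause produces a cartesian product; every novels row pairs with every authors row

Fix: Specify the join condition linking the foreign key to the parent id

Corrected query:
SELECT c.id, p.name, c.sales FROM authors p JOIN novels c ON c.author_id = p.id

Result:
id | name   | sales
---+--------+------
1  | Asimov | 69469
2  | Borges | 68155
3  | Borges | 42102
4  | Borges | 7491 
5  | Asimov | 5040 
6  | Asimov | 22102
7  | Asimov | 36062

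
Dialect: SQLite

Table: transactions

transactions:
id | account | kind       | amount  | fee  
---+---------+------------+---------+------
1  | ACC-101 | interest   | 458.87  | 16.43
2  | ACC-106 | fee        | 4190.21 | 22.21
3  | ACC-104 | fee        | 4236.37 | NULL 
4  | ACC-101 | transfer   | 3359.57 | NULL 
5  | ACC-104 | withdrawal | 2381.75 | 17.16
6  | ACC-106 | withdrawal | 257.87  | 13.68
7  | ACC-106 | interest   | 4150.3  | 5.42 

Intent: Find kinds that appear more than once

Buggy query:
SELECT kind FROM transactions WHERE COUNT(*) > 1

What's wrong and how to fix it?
Bug: COUNT(*) is an aggregate and cannot be used in WHERE

Fix: GROUP BY kind, then filter groups with HAVING COUNT(*) > 1

Corrected query:
SELECT kind FROM transactions GROUP BY kind HAVING COUNT(*) > 1

Result:
kind      
----------
fee       
interest  
withdrawal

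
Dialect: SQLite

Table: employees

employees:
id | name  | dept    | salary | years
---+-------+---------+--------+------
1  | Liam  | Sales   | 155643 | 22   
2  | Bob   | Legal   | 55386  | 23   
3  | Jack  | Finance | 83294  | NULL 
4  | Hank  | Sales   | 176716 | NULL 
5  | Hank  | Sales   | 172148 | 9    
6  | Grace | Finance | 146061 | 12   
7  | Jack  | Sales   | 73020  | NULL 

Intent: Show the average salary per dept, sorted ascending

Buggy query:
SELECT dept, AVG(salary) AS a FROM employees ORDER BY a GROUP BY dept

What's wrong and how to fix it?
Bug: ORDER BY appears before GROUP BY; SQL clause order requires GROUP BY first

Fix: Reorder: SELECT … FROM … GROUP BY … ORDER BY …

Corrected query:
SELECT dept, AVG(salary) AS a FROM employees GROUP BY dept ORDER BY a

Result:
dept    | a        
--------+----------
Legal   | 55386    
Finance | 114677.5 
Sales   | 144381.75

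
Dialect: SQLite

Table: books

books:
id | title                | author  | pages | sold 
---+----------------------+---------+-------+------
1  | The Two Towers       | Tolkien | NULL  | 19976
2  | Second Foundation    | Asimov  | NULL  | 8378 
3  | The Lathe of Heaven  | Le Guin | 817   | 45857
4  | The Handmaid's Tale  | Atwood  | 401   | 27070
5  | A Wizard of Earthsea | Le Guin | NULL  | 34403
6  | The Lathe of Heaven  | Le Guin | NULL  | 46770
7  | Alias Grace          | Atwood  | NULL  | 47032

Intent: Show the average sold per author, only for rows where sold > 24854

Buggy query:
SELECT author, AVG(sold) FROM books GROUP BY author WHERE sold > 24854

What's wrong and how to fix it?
Bug: WHERE cannot follow GROUP BY

Fix: Place WHERE between FROM and GROUP BY

Corrected query:
SELECT author, AVG(sold) FROM books WHERE sold > 24854 GROUP BY author

Result:
author  | AVG(sold)   
--------+-------------
Atwood  | 37051       
Le Guin | 42343.333333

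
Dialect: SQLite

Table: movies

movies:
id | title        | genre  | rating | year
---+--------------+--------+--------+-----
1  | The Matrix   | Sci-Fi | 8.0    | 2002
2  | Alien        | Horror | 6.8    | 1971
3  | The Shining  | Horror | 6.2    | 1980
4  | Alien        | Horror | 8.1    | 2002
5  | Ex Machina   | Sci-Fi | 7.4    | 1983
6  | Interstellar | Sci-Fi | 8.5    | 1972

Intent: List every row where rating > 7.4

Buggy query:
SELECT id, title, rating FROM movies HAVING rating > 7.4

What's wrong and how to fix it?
Bug: This is a non-aggregate query (no GROUP BY, no aggregates), so in SQLite the HAVING clause is invalid here; a row-level condition belongs in WHERE

Fix: Replace HAVING with WHERE since the condition applies to individual rows

Corrected query:
SELECT id, title, rating FROM movies WHERE rating > 7.4

Result:
id | title        | rating
---+--------------+-------
1  | The Matrix   | 8     
4  | Alien        | 8.1   
6  | Interstellar | 8.5   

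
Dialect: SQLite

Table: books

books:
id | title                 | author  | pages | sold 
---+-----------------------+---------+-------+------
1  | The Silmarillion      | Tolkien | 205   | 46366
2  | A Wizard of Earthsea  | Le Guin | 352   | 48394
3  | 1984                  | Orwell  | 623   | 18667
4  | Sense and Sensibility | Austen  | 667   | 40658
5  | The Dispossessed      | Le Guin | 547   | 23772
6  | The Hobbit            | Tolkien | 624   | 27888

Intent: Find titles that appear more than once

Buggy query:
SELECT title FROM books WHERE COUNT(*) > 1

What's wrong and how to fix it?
Bug: WHERE can't reference COUNT(*); aggregates are computed after WHERE

Fix: Group first, then use HAVING for the count condition

Corrected query:
SELECT title FROM books GROUP BY title HAVING COUNT(*) > 1

Result:
(no rows)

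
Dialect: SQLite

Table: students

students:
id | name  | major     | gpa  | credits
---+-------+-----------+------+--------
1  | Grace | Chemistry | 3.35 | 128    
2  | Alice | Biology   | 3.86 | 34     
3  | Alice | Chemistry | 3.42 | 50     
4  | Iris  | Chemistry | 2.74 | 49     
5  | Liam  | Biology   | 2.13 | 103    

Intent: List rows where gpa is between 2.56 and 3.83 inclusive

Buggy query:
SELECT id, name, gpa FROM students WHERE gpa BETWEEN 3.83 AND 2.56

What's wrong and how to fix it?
Bug: The bounds are reversed; BETWEEN a AND b requires a <= b to match anything

Fix: Write BETWEEN 2.56 AND 3.83

Corrected query:
SELECT id, name, gpa FROM students WHERE gpa BETWEEN 2.56 AND 3.83

Result:
id | name  | gpa 
---+-------+-----
1  | Grace | 3.35
3  | Alice | 3.42
4  | Iris  | 2.74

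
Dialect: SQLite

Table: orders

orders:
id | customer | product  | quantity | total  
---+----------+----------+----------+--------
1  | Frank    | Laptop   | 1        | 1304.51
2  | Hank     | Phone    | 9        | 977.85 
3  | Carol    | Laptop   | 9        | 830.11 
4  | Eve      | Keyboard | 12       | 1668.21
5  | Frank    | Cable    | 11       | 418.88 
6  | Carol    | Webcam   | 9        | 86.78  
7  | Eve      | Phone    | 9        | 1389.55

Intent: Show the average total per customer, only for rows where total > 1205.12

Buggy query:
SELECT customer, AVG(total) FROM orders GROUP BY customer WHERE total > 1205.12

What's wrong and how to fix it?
Bug: WHERE cannot follow GROUP BY

Fix: Move the WHERE clause before GROUP BY

Corrected query:
SELECT customer, AVG(total) FROM orders WHERE total > 1205.12 GROUP BY customer

Result:
customer | AVG(total)
---------+-----------
Eve      | 1528.88   
Frank    | 1304.51   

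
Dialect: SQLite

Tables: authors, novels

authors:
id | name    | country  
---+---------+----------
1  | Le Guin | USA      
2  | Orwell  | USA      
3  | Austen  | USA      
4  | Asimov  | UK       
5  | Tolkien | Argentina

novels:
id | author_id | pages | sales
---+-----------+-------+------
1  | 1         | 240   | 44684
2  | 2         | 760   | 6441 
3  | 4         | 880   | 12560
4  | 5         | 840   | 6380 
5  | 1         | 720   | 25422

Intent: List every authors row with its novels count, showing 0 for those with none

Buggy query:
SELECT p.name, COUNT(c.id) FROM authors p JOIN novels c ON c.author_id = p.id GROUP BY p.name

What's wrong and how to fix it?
Bug: INNER JOIN drops authors rows that have no matching novels rows

Fix: Use LEFT JOIN so parents without children still appear (COUNT(c.id) gives 0)

Corrected query:
SELECT p.name, COUNT(c.id) FROM authors p LEFT JOIN novels c ON c.author_id = p.id GROUP BY p.name

Result:
name    | COUNT(c.id)
--------+------------
Asimov  | 1          
Austen  | 0          
Le Guin | 2          
Orwell  | 1          
Tolkien | 1          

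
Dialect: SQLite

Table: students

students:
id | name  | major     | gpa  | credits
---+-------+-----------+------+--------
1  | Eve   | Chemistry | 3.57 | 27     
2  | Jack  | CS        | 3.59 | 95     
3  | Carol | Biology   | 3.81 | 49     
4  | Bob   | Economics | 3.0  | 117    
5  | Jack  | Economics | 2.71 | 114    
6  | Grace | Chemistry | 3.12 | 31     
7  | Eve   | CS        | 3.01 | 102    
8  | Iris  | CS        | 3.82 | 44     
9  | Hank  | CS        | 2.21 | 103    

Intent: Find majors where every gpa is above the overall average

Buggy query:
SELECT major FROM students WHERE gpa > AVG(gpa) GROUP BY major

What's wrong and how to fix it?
Bug: WHERE evaluates per row before aggregation, so AVG() is unavailable

Fix: Compute the overall average in a scalar subquery and compare each group's MIN against it in HAVING

Corrected query:
SELECT major FROM students GROUP BY major HAVING MIN(gpa) > (SELECT AVG(gpa) FROM students)

Result:
major  
-------
Biology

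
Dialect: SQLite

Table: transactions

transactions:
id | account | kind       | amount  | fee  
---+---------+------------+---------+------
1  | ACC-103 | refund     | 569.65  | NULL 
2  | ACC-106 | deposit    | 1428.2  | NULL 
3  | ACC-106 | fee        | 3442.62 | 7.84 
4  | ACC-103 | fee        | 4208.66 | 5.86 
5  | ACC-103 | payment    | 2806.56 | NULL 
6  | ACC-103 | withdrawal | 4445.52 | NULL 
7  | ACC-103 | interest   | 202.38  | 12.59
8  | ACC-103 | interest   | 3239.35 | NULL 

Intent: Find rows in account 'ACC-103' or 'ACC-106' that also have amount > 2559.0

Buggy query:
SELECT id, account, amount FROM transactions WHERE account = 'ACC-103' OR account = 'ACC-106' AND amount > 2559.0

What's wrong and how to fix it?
Bug: Without parentheses, AND is evaluated before OR, so the amount filter only applies to the 'ACC-106' branch

Fix: Group the OR with parentheses (or use IN), then AND the threshold

Corrected query:
SELECT id, account, amount FROM transactions WHERE (account = 'ACC-103' OR account = 'ACC-106') AND amount > 2559.0

Result:
id | account | amount 
---+---------+--------
3  | ACC-106 | 3442.62
4  | ACC-103 | 4208.66
5  | ACC-103 | 2806.56
6  | ACC-103 | 4445.52
8  | ACC-103 | 3239.35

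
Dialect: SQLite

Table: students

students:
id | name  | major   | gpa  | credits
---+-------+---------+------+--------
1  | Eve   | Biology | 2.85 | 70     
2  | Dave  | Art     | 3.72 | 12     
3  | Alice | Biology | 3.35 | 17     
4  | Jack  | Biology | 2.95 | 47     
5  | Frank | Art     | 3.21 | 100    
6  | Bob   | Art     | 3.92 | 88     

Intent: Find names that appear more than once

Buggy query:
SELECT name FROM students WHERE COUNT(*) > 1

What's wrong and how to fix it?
Bug: WHERE can't reference COUNT(*); aggregates are computed after WHERE

Fix: GROUP BY name, then filter groups with HAVING COUNT(*) > 1

Corrected query:
SELECT name FROM students GROUP BY name HAVING COUNT(*) > 1

Result:
(no rows)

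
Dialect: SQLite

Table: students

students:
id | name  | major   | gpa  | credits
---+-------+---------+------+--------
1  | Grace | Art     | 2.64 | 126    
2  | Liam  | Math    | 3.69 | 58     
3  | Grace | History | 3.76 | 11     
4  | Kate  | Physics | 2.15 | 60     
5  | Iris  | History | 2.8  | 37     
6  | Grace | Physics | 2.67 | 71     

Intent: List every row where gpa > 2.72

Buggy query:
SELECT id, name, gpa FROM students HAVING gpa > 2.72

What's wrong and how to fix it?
Bug: HAVING filters the output of aggregation, but this query has no GROUP BY and no aggregate functions, so SQLite rejects it (HAVING clause on a non-aggregate query); the condition here is per row

Fix: Use WHERE for row-level filtering

Corrected query:
SELECT id, name, gpa FROM students WHERE gpa > 2.72

Result:
id | name  | gpa 
---+-------+-----
2  | Liam  | 3.69
3  | Grace | 3.76
5  | Iris  | 2.8 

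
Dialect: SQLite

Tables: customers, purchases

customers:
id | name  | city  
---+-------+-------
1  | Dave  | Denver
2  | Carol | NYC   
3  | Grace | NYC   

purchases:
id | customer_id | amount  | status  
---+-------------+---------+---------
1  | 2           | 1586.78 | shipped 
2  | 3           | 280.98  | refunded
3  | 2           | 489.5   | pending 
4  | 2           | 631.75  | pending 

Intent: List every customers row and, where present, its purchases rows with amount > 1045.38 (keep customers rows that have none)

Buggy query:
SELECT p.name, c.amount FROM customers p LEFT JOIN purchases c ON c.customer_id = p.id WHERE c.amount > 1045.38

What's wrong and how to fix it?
Bug: Filtering c.amount in WHERE discards the NULL rows produced by LEFT JOIN, turning it into an inner join

Fix: Move the right-table condition into the ON clause so unmatched parents are kept

Corrected query:
SELECT p.name, c.amount FROM customers p LEFT JOIN purchases c ON c.customer_id = p.id AND c.amount > 1045.38

Result:
name  | amount 
------+--------
Dave  | NULL   
Carol | 1586.78
Grace | NULL   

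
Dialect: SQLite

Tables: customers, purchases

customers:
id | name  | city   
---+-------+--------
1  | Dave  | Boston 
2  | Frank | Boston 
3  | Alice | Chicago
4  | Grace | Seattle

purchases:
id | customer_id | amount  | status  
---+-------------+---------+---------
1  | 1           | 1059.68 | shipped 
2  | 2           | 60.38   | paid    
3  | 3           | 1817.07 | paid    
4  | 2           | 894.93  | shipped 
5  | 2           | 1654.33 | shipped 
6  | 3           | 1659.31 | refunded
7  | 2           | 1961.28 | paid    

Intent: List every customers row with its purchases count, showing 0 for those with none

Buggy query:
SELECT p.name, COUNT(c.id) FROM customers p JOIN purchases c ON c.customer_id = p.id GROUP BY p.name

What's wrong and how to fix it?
Bug: An inner join excludes parents with zero children

Fix: Use LEFT JOIN so parents without children still appear (COUNT(c.id) gives 0)

Corrected query:
SELECT p.name, COUNT(c.id) FROM customers p LEFT JOIN purchases c ON c.customer_id = p.id GROUP BY p.name

Result:
name  | COUNT(c.id)
------+------------
Alice | 2          
Dave  | 1          
Frank | 4          
Grace | 0          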